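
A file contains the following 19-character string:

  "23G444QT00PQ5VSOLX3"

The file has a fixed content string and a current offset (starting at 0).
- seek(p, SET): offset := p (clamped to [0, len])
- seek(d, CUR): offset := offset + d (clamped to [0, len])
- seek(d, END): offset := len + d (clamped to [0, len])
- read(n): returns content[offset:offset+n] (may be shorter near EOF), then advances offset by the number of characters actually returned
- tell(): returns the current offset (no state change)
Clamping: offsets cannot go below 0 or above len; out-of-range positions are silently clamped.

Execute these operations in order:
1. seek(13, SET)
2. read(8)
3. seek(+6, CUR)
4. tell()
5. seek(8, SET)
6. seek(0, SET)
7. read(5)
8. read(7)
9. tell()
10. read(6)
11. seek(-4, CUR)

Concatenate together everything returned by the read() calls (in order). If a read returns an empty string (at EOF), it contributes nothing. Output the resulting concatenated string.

After 1 (seek(13, SET)): offset=13
After 2 (read(8)): returned 'VSOLX3', offset=19
After 3 (seek(+6, CUR)): offset=19
After 4 (tell()): offset=19
After 5 (seek(8, SET)): offset=8
After 6 (seek(0, SET)): offset=0
After 7 (read(5)): returned '23G44', offset=5
After 8 (read(7)): returned '4QT00PQ', offset=12
After 9 (tell()): offset=12
After 10 (read(6)): returned '5VSOLX', offset=18
After 11 (seek(-4, CUR)): offset=14

Answer: VSOLX323G444QT00PQ5VSOLX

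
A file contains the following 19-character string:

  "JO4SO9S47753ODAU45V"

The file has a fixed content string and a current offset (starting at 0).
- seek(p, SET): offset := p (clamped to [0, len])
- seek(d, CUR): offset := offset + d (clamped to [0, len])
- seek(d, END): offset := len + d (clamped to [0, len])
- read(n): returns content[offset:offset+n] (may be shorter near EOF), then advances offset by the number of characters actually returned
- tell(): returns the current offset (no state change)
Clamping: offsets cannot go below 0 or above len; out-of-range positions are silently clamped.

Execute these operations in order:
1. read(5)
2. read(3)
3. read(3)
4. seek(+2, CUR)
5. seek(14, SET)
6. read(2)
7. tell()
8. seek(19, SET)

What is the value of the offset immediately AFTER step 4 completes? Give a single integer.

After 1 (read(5)): returned 'JO4SO', offset=5
After 2 (read(3)): returned '9S4', offset=8
After 3 (read(3)): returned '775', offset=11
After 4 (seek(+2, CUR)): offset=13

Answer: 13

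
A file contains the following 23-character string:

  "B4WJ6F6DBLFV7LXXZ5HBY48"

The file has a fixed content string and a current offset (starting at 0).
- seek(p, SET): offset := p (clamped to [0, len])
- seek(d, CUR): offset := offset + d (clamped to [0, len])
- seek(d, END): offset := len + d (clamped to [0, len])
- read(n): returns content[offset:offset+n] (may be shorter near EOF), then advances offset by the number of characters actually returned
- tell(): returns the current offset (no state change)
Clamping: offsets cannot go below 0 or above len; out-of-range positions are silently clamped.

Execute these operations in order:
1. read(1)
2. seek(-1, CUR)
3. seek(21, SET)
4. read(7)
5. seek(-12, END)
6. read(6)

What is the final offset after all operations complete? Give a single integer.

After 1 (read(1)): returned 'B', offset=1
After 2 (seek(-1, CUR)): offset=0
After 3 (seek(21, SET)): offset=21
After 4 (read(7)): returned '48', offset=23
After 5 (seek(-12, END)): offset=11
After 6 (read(6)): returned 'V7LXXZ', offset=17

Answer: 17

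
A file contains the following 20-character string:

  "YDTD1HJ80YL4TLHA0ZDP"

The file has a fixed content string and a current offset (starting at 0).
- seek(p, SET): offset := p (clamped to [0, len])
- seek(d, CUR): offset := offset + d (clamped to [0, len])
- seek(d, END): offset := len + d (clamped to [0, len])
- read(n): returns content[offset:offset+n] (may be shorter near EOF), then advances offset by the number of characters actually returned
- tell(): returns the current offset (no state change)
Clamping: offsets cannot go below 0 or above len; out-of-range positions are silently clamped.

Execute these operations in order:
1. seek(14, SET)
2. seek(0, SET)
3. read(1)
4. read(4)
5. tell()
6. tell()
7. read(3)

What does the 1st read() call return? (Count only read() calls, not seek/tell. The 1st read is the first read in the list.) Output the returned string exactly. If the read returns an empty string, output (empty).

Answer: Y

Derivation:
After 1 (seek(14, SET)): offset=14
After 2 (seek(0, SET)): offset=0
After 3 (read(1)): returned 'Y', offset=1
After 4 (read(4)): returned 'DTD1', offset=5
After 5 (tell()): offset=5
After 6 (tell()): offset=5
After 7 (read(3)): returned 'HJ8', offset=8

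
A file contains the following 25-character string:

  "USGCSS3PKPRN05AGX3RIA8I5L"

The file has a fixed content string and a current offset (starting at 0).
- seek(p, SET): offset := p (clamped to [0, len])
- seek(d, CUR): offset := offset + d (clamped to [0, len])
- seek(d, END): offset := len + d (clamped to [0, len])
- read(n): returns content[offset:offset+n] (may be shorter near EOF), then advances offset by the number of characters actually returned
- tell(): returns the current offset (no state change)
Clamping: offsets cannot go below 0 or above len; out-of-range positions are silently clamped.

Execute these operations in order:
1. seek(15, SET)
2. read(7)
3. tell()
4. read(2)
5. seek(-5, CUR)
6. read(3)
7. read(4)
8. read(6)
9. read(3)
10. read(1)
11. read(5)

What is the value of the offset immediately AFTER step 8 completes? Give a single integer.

After 1 (seek(15, SET)): offset=15
After 2 (read(7)): returned 'GX3RIA8', offset=22
After 3 (tell()): offset=22
After 4 (read(2)): returned 'I5', offset=24
After 5 (seek(-5, CUR)): offset=19
After 6 (read(3)): returned 'IA8', offset=22
After 7 (read(4)): returned 'I5L', offset=25
After 8 (read(6)): returned '', offset=25

Answer: 25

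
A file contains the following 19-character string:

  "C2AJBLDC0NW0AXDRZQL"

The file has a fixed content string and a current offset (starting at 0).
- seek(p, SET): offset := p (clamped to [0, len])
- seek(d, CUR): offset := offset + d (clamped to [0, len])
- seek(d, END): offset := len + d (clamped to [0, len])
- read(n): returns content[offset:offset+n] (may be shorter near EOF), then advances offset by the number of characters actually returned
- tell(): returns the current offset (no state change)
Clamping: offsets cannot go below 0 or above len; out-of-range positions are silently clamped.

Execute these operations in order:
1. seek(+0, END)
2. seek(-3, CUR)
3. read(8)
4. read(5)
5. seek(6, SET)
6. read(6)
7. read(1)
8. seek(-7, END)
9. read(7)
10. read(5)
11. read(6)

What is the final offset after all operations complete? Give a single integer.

Answer: 19

Derivation:
After 1 (seek(+0, END)): offset=19
After 2 (seek(-3, CUR)): offset=16
After 3 (read(8)): returned 'ZQL', offset=19
After 4 (read(5)): returned '', offset=19
After 5 (seek(6, SET)): offset=6
After 6 (read(6)): returned 'DC0NW0', offset=12
After 7 (read(1)): returned 'A', offset=13
After 8 (seek(-7, END)): offset=12
After 9 (read(7)): returned 'AXDRZQL', offset=19
After 10 (read(5)): returned '', offset=19
After 11 (read(6)): returned '', offset=19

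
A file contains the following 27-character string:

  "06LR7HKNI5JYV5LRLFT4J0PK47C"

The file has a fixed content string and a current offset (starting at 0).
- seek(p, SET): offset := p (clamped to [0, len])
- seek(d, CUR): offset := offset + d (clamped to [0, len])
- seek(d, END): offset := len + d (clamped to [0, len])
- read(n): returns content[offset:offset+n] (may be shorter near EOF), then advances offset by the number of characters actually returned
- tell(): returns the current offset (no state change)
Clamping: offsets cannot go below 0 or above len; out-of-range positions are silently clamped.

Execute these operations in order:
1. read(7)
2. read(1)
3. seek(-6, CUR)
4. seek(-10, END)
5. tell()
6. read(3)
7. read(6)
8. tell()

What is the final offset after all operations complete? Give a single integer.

After 1 (read(7)): returned '06LR7HK', offset=7
After 2 (read(1)): returned 'N', offset=8
After 3 (seek(-6, CUR)): offset=2
After 4 (seek(-10, END)): offset=17
After 5 (tell()): offset=17
After 6 (read(3)): returned 'FT4', offset=20
After 7 (read(6)): returned 'J0PK47', offset=26
After 8 (tell()): offset=26

Answer: 26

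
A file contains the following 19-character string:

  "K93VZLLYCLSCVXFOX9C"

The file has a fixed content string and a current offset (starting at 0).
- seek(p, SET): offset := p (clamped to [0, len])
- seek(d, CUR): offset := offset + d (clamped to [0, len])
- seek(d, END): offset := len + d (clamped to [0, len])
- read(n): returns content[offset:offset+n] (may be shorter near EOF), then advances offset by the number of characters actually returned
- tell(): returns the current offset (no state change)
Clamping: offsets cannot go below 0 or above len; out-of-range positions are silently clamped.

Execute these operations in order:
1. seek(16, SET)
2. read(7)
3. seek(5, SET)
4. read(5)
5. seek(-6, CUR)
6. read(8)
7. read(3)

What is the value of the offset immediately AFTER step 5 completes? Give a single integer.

Answer: 4

Derivation:
After 1 (seek(16, SET)): offset=16
After 2 (read(7)): returned 'X9C', offset=19
After 3 (seek(5, SET)): offset=5
After 4 (read(5)): returned 'LLYCL', offset=10
After 5 (seek(-6, CUR)): offset=4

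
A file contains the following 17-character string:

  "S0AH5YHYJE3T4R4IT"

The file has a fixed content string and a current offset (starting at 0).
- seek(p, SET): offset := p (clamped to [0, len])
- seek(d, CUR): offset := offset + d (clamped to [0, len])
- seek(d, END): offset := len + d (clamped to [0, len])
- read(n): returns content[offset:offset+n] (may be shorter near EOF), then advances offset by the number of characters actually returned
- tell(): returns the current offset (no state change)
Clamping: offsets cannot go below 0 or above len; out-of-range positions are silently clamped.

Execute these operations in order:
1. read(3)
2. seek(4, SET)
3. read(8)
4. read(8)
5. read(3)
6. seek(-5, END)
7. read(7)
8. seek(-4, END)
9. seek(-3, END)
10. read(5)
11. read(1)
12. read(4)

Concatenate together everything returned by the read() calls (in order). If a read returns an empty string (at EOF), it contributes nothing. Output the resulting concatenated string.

Answer: S0A5YHYJE3T4R4IT4R4IT4IT

Derivation:
After 1 (read(3)): returned 'S0A', offset=3
After 2 (seek(4, SET)): offset=4
After 3 (read(8)): returned '5YHYJE3T', offset=12
After 4 (read(8)): returned '4R4IT', offset=17
After 5 (read(3)): returned '', offset=17
After 6 (seek(-5, END)): offset=12
After 7 (read(7)): returned '4R4IT', offset=17
After 8 (seek(-4, END)): offset=13
After 9 (seek(-3, END)): offset=14
After 10 (read(5)): returned '4IT', offset=17
After 11 (read(1)): returned '', offset=17
After 12 (read(4)): returned '', offset=17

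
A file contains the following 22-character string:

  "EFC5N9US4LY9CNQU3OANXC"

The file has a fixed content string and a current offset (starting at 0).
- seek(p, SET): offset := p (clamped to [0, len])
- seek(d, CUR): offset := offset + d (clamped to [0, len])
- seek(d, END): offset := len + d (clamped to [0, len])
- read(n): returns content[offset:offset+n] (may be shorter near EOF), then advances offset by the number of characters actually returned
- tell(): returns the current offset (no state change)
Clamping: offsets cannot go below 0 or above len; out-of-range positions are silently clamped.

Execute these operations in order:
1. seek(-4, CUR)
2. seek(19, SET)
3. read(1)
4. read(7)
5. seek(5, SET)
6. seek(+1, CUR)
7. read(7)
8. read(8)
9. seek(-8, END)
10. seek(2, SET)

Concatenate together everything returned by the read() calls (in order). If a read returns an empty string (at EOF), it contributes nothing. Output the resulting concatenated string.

Answer: NXCUS4LY9CNQU3OANX

Derivation:
After 1 (seek(-4, CUR)): offset=0
After 2 (seek(19, SET)): offset=19
After 3 (read(1)): returned 'N', offset=20
After 4 (read(7)): returned 'XC', offset=22
After 5 (seek(5, SET)): offset=5
After 6 (seek(+1, CUR)): offset=6
After 7 (read(7)): returned 'US4LY9C', offset=13
After 8 (read(8)): returned 'NQU3OANX', offset=21
After 9 (seek(-8, END)): offset=14
After 10 (seek(2, SET)): offset=2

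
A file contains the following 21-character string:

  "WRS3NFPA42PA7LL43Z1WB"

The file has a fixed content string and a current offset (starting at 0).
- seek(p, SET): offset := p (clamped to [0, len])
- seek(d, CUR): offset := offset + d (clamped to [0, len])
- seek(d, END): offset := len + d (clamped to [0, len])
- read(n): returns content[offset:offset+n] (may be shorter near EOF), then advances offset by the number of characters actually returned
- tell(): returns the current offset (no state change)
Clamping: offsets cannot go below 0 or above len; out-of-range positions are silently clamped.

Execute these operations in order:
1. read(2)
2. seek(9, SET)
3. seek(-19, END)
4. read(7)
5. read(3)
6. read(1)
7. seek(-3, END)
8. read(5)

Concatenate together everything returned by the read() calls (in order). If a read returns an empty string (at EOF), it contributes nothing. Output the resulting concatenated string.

Answer: WRS3NFPA42PA71WB

Derivation:
After 1 (read(2)): returned 'WR', offset=2
After 2 (seek(9, SET)): offset=9
After 3 (seek(-19, END)): offset=2
After 4 (read(7)): returned 'S3NFPA4', offset=9
After 5 (read(3)): returned '2PA', offset=12
After 6 (read(1)): returned '7', offset=13
After 7 (seek(-3, END)): offset=18
After 8 (read(5)): returned '1WB', offset=21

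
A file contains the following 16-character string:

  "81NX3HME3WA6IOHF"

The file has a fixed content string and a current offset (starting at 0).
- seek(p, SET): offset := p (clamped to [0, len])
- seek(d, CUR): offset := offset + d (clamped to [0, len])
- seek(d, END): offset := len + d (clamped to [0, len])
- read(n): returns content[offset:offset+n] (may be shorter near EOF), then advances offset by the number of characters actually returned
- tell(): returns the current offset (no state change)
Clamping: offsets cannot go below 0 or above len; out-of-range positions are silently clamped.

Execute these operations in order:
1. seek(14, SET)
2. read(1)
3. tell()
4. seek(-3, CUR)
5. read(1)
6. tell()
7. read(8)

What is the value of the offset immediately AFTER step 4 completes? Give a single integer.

After 1 (seek(14, SET)): offset=14
After 2 (read(1)): returned 'H', offset=15
After 3 (tell()): offset=15
After 4 (seek(-3, CUR)): offset=12

Answer: 12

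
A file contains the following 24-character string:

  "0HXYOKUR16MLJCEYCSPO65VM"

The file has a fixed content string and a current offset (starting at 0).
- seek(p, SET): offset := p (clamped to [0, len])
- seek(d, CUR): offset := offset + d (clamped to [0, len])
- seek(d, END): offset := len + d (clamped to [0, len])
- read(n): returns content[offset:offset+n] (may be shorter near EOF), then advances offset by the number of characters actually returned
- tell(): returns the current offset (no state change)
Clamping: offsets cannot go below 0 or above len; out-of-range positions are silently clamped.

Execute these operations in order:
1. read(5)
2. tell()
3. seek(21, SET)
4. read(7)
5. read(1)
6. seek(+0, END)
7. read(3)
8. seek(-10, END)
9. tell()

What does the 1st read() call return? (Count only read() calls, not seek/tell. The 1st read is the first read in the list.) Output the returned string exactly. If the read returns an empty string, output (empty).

Answer: 0HXYO

Derivation:
After 1 (read(5)): returned '0HXYO', offset=5
After 2 (tell()): offset=5
After 3 (seek(21, SET)): offset=21
After 4 (read(7)): returned '5VM', offset=24
After 5 (read(1)): returned '', offset=24
After 6 (seek(+0, END)): offset=24
After 7 (read(3)): returned '', offset=24
After 8 (seek(-10, END)): offset=14
After 9 (tell()): offset=14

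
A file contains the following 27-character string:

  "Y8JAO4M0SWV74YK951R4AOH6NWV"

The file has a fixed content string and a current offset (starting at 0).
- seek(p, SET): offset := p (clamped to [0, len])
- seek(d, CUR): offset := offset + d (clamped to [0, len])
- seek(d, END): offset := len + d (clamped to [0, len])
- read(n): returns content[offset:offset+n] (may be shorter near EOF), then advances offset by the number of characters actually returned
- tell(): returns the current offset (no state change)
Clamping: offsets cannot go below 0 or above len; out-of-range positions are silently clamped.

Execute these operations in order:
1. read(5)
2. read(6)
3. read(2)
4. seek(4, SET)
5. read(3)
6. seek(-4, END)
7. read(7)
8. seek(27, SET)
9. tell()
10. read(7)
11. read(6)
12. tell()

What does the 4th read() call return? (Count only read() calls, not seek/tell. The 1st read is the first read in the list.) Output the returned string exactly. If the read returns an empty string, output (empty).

Answer: O4M

Derivation:
After 1 (read(5)): returned 'Y8JAO', offset=5
After 2 (read(6)): returned '4M0SWV', offset=11
After 3 (read(2)): returned '74', offset=13
After 4 (seek(4, SET)): offset=4
After 5 (read(3)): returned 'O4M', offset=7
After 6 (seek(-4, END)): offset=23
After 7 (read(7)): returned '6NWV', offset=27
After 8 (seek(27, SET)): offset=27
After 9 (tell()): offset=27
After 10 (read(7)): returned '', offset=27
After 11 (read(6)): returned '', offset=27
After 12 (tell()): offset=27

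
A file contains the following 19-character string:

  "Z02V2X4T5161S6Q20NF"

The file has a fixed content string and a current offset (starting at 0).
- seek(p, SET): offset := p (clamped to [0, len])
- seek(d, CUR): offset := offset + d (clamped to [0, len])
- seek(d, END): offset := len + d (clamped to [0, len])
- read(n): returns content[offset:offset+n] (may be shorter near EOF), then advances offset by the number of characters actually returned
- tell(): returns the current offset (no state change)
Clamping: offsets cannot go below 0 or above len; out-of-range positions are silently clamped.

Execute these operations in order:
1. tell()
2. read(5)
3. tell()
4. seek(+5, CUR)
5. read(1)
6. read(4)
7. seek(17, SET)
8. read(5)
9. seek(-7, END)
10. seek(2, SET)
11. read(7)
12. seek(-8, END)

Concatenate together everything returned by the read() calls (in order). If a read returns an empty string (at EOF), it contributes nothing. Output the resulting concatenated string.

After 1 (tell()): offset=0
After 2 (read(5)): returned 'Z02V2', offset=5
After 3 (tell()): offset=5
After 4 (seek(+5, CUR)): offset=10
After 5 (read(1)): returned '6', offset=11
After 6 (read(4)): returned '1S6Q', offset=15
After 7 (seek(17, SET)): offset=17
After 8 (read(5)): returned 'NF', offset=19
After 9 (seek(-7, END)): offset=12
After 10 (seek(2, SET)): offset=2
After 11 (read(7)): returned '2V2X4T5', offset=9
After 12 (seek(-8, END)): offset=11

Answer: Z02V261S6QNF2V2X4T5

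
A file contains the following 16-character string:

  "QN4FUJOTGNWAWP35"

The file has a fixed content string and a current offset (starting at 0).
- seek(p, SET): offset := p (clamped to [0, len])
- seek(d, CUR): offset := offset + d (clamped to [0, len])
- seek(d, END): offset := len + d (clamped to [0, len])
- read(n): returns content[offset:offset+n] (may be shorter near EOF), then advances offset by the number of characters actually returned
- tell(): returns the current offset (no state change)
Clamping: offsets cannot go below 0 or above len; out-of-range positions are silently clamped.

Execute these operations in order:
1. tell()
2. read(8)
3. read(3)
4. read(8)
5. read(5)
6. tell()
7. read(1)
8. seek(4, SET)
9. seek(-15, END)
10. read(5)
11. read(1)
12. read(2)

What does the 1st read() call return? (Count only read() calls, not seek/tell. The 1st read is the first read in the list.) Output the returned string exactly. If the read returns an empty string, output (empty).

After 1 (tell()): offset=0
After 2 (read(8)): returned 'QN4FUJOT', offset=8
After 3 (read(3)): returned 'GNW', offset=11
After 4 (read(8)): returned 'AWP35', offset=16
After 5 (read(5)): returned '', offset=16
After 6 (tell()): offset=16
After 7 (read(1)): returned '', offset=16
After 8 (seek(4, SET)): offset=4
After 9 (seek(-15, END)): offset=1
After 10 (read(5)): returned 'N4FUJ', offset=6
After 11 (read(1)): returned 'O', offset=7
After 12 (read(2)): returned 'TG', offset=9

Answer: QN4FUJOT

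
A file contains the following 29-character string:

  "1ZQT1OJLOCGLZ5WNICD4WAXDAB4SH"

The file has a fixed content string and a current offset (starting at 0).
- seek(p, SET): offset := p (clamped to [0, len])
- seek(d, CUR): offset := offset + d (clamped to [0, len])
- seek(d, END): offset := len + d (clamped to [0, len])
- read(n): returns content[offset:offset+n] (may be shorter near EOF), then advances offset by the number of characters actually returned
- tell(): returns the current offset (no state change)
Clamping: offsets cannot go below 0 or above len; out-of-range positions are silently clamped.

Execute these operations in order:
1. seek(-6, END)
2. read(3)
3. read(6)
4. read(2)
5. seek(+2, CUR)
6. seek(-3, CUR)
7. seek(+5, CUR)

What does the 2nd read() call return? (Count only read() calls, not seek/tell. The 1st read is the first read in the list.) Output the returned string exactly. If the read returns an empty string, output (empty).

Answer: 4SH

Derivation:
After 1 (seek(-6, END)): offset=23
After 2 (read(3)): returned 'DAB', offset=26
After 3 (read(6)): returned '4SH', offset=29
After 4 (read(2)): returned '', offset=29
After 5 (seek(+2, CUR)): offset=29
After 6 (seek(-3, CUR)): offset=26
After 7 (seek(+5, CUR)): offset=29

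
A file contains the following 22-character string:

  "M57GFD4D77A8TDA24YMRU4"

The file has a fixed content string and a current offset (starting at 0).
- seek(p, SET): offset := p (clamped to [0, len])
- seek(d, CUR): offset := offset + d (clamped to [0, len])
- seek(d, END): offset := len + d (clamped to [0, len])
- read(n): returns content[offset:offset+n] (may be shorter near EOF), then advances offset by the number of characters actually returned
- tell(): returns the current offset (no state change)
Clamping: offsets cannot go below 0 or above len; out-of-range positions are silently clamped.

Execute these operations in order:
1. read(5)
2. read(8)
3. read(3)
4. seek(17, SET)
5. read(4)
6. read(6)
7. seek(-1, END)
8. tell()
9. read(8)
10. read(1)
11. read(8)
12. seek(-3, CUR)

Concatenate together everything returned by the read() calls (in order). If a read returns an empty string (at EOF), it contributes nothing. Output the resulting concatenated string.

Answer: M57GFD4D77A8TDA2YMRU44

Derivation:
After 1 (read(5)): returned 'M57GF', offset=5
After 2 (read(8)): returned 'D4D77A8T', offset=13
After 3 (read(3)): returned 'DA2', offset=16
After 4 (seek(17, SET)): offset=17
After 5 (read(4)): returned 'YMRU', offset=21
After 6 (read(6)): returned '4', offset=22
After 7 (seek(-1, END)): offset=21
After 8 (tell()): offset=21
After 9 (read(8)): returned '4', offset=22
After 10 (read(1)): returned '', offset=22
After 11 (read(8)): returned '', offset=22
After 12 (seek(-3, CUR)): offset=19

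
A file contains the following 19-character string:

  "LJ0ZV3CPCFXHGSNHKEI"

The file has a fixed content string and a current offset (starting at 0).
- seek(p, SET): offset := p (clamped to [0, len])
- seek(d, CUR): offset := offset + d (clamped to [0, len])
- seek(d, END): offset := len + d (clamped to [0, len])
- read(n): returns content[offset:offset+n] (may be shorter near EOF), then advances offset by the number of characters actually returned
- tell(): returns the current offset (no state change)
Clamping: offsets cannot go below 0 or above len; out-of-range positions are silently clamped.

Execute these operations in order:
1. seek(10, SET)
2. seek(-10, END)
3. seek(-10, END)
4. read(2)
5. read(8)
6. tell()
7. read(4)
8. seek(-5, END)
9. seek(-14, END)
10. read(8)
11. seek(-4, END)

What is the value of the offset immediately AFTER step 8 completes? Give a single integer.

Answer: 14

Derivation:
After 1 (seek(10, SET)): offset=10
After 2 (seek(-10, END)): offset=9
After 3 (seek(-10, END)): offset=9
After 4 (read(2)): returned 'FX', offset=11
After 5 (read(8)): returned 'HGSNHKEI', offset=19
After 6 (tell()): offset=19
After 7 (read(4)): returned '', offset=19
After 8 (seek(-5, END)): offset=14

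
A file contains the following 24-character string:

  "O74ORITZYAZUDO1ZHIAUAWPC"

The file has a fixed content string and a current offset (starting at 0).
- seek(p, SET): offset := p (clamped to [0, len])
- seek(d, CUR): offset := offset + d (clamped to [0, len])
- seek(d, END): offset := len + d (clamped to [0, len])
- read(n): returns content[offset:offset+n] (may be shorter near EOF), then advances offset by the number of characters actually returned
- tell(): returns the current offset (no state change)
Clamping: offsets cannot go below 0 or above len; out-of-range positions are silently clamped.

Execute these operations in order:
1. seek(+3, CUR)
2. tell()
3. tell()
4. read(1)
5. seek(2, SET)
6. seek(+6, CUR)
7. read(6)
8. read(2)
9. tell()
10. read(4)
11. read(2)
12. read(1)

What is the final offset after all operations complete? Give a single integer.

Answer: 23

Derivation:
After 1 (seek(+3, CUR)): offset=3
After 2 (tell()): offset=3
After 3 (tell()): offset=3
After 4 (read(1)): returned 'O', offset=4
After 5 (seek(2, SET)): offset=2
After 6 (seek(+6, CUR)): offset=8
After 7 (read(6)): returned 'YAZUDO', offset=14
After 8 (read(2)): returned '1Z', offset=16
After 9 (tell()): offset=16
After 10 (read(4)): returned 'HIAU', offset=20
After 11 (read(2)): returned 'AW', offset=22
After 12 (read(1)): returned 'P', offset=23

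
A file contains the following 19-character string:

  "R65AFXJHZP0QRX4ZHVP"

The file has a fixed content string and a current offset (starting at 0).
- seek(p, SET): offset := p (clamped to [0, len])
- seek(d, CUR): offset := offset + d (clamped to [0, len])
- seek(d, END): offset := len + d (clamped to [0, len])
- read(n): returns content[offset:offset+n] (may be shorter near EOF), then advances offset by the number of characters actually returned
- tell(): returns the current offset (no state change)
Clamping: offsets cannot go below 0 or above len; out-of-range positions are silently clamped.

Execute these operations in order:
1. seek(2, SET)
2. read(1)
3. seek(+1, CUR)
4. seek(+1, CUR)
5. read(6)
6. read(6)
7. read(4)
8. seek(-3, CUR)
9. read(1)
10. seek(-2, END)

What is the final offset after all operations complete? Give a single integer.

After 1 (seek(2, SET)): offset=2
After 2 (read(1)): returned '5', offset=3
After 3 (seek(+1, CUR)): offset=4
After 4 (seek(+1, CUR)): offset=5
After 5 (read(6)): returned 'XJHZP0', offset=11
After 6 (read(6)): returned 'QRX4ZH', offset=17
After 7 (read(4)): returned 'VP', offset=19
After 8 (seek(-3, CUR)): offset=16
After 9 (read(1)): returned 'H', offset=17
After 10 (seek(-2, END)): offset=17

Answer: 17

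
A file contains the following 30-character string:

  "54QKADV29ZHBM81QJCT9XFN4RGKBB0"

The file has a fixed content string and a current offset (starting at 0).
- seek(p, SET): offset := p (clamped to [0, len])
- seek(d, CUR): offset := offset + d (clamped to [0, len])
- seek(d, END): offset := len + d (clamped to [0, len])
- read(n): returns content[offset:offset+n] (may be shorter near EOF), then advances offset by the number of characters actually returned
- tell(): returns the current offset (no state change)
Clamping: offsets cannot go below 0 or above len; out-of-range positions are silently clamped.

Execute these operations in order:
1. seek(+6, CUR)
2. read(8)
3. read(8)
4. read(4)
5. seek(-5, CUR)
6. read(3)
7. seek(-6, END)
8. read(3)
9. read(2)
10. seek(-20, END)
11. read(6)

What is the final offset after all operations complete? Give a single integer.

Answer: 16

Derivation:
After 1 (seek(+6, CUR)): offset=6
After 2 (read(8)): returned 'V29ZHBM8', offset=14
After 3 (read(8)): returned '1QJCT9XF', offset=22
After 4 (read(4)): returned 'N4RG', offset=26
After 5 (seek(-5, CUR)): offset=21
After 6 (read(3)): returned 'FN4', offset=24
After 7 (seek(-6, END)): offset=24
After 8 (read(3)): returned 'RGK', offset=27
After 9 (read(2)): returned 'BB', offset=29
After 10 (seek(-20, END)): offset=10
After 11 (read(6)): returned 'HBM81Q', offset=16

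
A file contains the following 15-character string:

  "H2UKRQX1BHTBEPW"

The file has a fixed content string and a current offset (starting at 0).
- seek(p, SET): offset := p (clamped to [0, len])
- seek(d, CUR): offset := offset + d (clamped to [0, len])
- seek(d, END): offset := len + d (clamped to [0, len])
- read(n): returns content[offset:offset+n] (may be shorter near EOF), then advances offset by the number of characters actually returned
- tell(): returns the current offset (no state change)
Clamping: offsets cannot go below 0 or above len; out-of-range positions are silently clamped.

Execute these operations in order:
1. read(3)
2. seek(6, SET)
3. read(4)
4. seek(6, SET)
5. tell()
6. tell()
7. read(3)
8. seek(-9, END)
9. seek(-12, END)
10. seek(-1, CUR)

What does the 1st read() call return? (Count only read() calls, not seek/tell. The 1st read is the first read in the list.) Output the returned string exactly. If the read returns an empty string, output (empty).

Answer: H2U

Derivation:
After 1 (read(3)): returned 'H2U', offset=3
After 2 (seek(6, SET)): offset=6
After 3 (read(4)): returned 'X1BH', offset=10
After 4 (seek(6, SET)): offset=6
After 5 (tell()): offset=6
After 6 (tell()): offset=6
After 7 (read(3)): returned 'X1B', offset=9
After 8 (seek(-9, END)): offset=6
After 9 (seek(-12, END)): offset=3
After 10 (seek(-1, CUR)): offset=2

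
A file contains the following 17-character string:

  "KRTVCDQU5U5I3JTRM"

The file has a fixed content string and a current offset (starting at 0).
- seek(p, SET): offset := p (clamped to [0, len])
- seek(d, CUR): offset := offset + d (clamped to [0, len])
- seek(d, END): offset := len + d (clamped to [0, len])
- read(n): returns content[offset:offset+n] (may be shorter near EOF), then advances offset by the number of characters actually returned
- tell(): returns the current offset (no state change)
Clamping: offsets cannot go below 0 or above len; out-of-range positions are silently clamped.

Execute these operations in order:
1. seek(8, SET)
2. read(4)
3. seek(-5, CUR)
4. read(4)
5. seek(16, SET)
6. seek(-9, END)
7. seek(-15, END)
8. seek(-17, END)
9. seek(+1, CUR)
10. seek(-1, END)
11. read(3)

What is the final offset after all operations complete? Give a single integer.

Answer: 17

Derivation:
After 1 (seek(8, SET)): offset=8
After 2 (read(4)): returned '5U5I', offset=12
After 3 (seek(-5, CUR)): offset=7
After 4 (read(4)): returned 'U5U5', offset=11
After 5 (seek(16, SET)): offset=16
After 6 (seek(-9, END)): offset=8
After 7 (seek(-15, END)): offset=2
After 8 (seek(-17, END)): offset=0
After 9 (seek(+1, CUR)): offset=1
After 10 (seek(-1, END)): offset=16
After 11 (read(3)): returned 'M', offset=17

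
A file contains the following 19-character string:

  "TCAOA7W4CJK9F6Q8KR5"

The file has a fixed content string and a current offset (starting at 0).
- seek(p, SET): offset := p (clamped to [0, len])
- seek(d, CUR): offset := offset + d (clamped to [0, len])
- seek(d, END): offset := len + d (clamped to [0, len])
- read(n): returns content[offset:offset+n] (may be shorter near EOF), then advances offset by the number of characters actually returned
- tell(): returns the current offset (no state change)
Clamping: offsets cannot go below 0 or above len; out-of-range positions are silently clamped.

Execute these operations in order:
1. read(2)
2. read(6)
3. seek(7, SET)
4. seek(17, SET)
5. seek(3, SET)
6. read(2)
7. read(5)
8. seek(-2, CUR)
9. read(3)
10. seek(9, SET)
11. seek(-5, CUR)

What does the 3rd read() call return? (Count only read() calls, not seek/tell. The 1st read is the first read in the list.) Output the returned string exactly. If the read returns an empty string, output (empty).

Answer: OA

Derivation:
After 1 (read(2)): returned 'TC', offset=2
After 2 (read(6)): returned 'AOA7W4', offset=8
After 3 (seek(7, SET)): offset=7
After 4 (seek(17, SET)): offset=17
After 5 (seek(3, SET)): offset=3
After 6 (read(2)): returned 'OA', offset=5
After 7 (read(5)): returned '7W4CJ', offset=10
After 8 (seek(-2, CUR)): offset=8
After 9 (read(3)): returned 'CJK', offset=11
After 10 (seek(9, SET)): offset=9
After 11 (seek(-5, CUR)): offset=4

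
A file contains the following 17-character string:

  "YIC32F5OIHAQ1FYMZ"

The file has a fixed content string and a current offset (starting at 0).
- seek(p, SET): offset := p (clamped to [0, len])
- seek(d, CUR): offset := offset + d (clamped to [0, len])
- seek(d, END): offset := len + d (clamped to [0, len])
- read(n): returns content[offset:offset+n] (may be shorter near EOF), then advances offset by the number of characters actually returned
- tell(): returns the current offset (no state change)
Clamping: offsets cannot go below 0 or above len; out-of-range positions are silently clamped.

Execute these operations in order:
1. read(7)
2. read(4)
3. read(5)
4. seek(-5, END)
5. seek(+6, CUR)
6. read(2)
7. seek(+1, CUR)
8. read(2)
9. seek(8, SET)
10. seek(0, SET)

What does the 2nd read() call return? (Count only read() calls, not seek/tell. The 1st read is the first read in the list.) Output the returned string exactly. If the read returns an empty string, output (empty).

After 1 (read(7)): returned 'YIC32F5', offset=7
After 2 (read(4)): returned 'OIHA', offset=11
After 3 (read(5)): returned 'Q1FYM', offset=16
After 4 (seek(-5, END)): offset=12
After 5 (seek(+6, CUR)): offset=17
After 6 (read(2)): returned '', offset=17
After 7 (seek(+1, CUR)): offset=17
After 8 (read(2)): returned '', offset=17
After 9 (seek(8, SET)): offset=8
After 10 (seek(0, SET)): offset=0

Answer: OIHA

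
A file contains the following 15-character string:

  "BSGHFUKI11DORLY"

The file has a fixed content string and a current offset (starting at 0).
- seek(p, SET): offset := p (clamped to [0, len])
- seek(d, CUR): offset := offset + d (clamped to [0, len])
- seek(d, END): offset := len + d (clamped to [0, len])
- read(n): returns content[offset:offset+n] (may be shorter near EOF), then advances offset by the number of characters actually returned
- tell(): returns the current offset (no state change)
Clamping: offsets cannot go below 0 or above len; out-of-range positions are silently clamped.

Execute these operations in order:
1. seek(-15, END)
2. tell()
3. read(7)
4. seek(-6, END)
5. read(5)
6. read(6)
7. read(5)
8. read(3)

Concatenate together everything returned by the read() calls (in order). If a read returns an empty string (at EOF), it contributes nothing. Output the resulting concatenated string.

Answer: BSGHFUK1DORLY

Derivation:
After 1 (seek(-15, END)): offset=0
After 2 (tell()): offset=0
After 3 (read(7)): returned 'BSGHFUK', offset=7
After 4 (seek(-6, END)): offset=9
After 5 (read(5)): returned '1DORL', offset=14
After 6 (read(6)): returned 'Y', offset=15
After 7 (read(5)): returned '', offset=15
After 8 (read(3)): returned '', offset=15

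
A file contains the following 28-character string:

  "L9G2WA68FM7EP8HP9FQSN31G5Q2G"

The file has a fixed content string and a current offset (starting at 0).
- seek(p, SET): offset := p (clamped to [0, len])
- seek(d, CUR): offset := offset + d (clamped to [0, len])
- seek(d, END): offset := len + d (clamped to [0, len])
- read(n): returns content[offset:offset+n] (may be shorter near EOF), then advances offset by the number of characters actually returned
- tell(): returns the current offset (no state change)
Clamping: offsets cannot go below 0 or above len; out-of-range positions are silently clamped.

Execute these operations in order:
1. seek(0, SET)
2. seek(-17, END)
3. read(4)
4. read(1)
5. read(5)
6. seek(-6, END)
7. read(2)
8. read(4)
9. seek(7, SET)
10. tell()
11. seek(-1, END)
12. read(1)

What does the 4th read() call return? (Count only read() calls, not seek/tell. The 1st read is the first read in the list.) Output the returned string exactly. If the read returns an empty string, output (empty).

After 1 (seek(0, SET)): offset=0
After 2 (seek(-17, END)): offset=11
After 3 (read(4)): returned 'EP8H', offset=15
After 4 (read(1)): returned 'P', offset=16
After 5 (read(5)): returned '9FQSN', offset=21
After 6 (seek(-6, END)): offset=22
After 7 (read(2)): returned '1G', offset=24
After 8 (read(4)): returned '5Q2G', offset=28
After 9 (seek(7, SET)): offset=7
After 10 (tell()): offset=7
After 11 (seek(-1, END)): offset=27
After 12 (read(1)): returned 'G', offset=28

Answer: 1G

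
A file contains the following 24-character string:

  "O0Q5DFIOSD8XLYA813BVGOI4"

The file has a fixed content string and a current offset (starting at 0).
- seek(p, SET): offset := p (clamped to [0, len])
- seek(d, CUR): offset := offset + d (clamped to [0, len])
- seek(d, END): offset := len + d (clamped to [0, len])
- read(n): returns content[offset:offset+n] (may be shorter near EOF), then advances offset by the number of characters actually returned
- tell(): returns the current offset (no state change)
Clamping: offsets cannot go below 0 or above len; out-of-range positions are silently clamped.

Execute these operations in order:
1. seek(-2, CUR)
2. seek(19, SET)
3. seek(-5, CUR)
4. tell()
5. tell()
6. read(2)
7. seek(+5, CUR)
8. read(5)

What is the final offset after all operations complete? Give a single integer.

After 1 (seek(-2, CUR)): offset=0
After 2 (seek(19, SET)): offset=19
After 3 (seek(-5, CUR)): offset=14
After 4 (tell()): offset=14
After 5 (tell()): offset=14
After 6 (read(2)): returned 'A8', offset=16
After 7 (seek(+5, CUR)): offset=21
After 8 (read(5)): returned 'OI4', offset=24

Answer: 24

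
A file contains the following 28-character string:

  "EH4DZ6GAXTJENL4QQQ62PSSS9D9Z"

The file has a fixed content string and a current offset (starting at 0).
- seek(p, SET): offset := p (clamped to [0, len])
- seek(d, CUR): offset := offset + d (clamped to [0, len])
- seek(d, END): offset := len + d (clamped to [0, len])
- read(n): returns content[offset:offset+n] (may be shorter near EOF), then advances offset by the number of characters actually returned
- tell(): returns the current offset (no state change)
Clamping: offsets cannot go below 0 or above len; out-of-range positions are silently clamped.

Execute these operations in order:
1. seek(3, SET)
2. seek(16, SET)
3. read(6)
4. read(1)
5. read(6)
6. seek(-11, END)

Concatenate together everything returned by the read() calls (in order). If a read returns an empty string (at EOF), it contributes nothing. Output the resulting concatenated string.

Answer: QQ62PSSS9D9Z

Derivation:
After 1 (seek(3, SET)): offset=3
After 2 (seek(16, SET)): offset=16
After 3 (read(6)): returned 'QQ62PS', offset=22
After 4 (read(1)): returned 'S', offset=23
After 5 (read(6)): returned 'S9D9Z', offset=28
After 6 (seek(-11, END)): offset=17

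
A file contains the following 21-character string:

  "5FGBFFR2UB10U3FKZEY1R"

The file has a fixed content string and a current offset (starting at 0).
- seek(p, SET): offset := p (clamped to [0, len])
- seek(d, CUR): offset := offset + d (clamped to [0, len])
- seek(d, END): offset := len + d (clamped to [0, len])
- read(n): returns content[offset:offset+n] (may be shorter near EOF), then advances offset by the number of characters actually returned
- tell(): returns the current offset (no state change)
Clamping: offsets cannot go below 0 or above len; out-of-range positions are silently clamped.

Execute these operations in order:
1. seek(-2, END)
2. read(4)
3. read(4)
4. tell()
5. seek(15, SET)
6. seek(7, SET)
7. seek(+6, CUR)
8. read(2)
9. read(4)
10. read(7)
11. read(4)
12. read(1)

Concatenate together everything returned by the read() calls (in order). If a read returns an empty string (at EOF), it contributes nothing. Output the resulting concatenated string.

After 1 (seek(-2, END)): offset=19
After 2 (read(4)): returned '1R', offset=21
After 3 (read(4)): returned '', offset=21
After 4 (tell()): offset=21
After 5 (seek(15, SET)): offset=15
After 6 (seek(7, SET)): offset=7
After 7 (seek(+6, CUR)): offset=13
After 8 (read(2)): returned '3F', offset=15
After 9 (read(4)): returned 'KZEY', offset=19
After 10 (read(7)): returned '1R', offset=21
After 11 (read(4)): returned '', offset=21
After 12 (read(1)): returned '', offset=21

Answer: 1R3FKZEY1R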